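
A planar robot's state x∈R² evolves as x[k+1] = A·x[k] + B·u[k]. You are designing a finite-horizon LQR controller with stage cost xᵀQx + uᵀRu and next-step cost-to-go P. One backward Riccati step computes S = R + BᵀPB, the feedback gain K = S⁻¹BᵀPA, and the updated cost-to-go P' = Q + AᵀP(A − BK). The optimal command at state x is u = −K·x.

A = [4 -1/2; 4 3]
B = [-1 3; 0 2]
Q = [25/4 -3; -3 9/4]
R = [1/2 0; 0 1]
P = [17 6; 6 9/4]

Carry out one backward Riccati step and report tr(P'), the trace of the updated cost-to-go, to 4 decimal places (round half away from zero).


BᵀP = [-17.0000 -6.0000; 63.0000 22.5000]
S = R + BᵀPB = [1/2 0; 0 1] + [17.0000 -63.0000; -63.0000 234.0000] = [17.5000 -63.0000; -63.0000 235.0000]
BᵀPA = [-92.0000 -9.5000; 342.0000 36.0000]
K = S⁻¹·BᵀPA = [-0.5157 0.2474; 1.3171 0.2195]
A−BK = [-0.4669 -0.9111; 1.3659 2.5610]
AᵀP(A−BK) = [2.1185 0.6864; 0.6864 0.9477]
P' = Q + AᵀP(A−BK) = [8.3685 -2.3136; -2.3136 3.1977]
tr(P') = 11.5662

11.5662


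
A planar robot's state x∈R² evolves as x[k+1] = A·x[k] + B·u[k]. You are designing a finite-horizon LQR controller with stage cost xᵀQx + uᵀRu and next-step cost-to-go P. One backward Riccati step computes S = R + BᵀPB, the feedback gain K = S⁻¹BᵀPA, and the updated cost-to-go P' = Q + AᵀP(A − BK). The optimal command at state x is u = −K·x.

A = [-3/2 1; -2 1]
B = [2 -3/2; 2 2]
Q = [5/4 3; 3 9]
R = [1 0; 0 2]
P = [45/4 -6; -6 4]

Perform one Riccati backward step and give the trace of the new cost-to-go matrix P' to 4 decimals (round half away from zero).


11.1092

BᵀP = [10.5000 -4.0000; -28.8750 17.0000]
S = R + BᵀPB = [1 0; 0 2] + [13.0000 -23.7500; -23.7500 77.3125] = [14.0000 -23.7500; -23.7500 79.3125]
BᵀPA = [-7.7500 6.5000; 9.3125 -11.8750]
K = S⁻¹·BᵀPA = [-0.7203 0.4274; -0.0983 -0.0217]
A−BK = [-0.2068 0.1126; -0.3629 0.1887]
AᵀP(A−BK) = [0.6455 -0.3601; -0.3601 0.2137]
P' = Q + AᵀP(A−BK) = [1.8955 2.6399; 2.6399 9.2137]
tr(P') = 11.1092


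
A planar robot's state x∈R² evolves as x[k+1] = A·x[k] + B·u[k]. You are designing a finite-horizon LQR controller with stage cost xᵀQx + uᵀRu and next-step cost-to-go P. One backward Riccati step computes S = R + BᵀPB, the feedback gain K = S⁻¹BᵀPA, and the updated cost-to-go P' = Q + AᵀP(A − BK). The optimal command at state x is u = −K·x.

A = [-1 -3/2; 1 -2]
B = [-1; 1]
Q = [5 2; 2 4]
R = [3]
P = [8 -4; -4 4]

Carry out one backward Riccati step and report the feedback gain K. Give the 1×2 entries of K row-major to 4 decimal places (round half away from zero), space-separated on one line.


BᵀP = [-12.0000 8.0000]
S = R + BᵀPB = [3] + [20.0000] = [23.0000]
BᵀPA = [20.0000 2.0000]
K = S⁻¹·BᵀPA = [0.8696 0.0870]
A−BK = [-0.1304 -1.4130; 0.1304 -2.0870]
AᵀP(A−BK) = [2.6087 0.2609; 0.2609 9.8261]
P' = Q + AᵀP(A−BK) = [7.6087 2.2609; 2.2609 13.8261]
tr(P') = 21.4348

0.8696 0.0870


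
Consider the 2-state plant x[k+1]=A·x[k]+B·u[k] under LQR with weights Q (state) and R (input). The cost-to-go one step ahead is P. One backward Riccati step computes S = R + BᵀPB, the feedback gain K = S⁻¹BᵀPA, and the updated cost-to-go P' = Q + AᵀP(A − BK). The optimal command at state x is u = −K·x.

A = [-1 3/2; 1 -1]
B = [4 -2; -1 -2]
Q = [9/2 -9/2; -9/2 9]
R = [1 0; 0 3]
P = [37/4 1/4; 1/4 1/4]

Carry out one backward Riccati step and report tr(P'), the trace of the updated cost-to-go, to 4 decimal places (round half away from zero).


BᵀP = [36.7500 0.7500; -19.0000 -1.0000]
S = R + BᵀPB = [1 0; 0 3] + [146.2500 -75.0000; -75.0000 40.0000] = [147.2500 -75.0000; -75.0000 43.0000]
BᵀPA = [-36.0000 54.3750; 18.0000 -27.5000]
K = S⁻¹·BᵀPA = [-0.2802 0.3900; -0.0700 0.0407]
A−BK = [-0.0195 0.0214; 0.5798 -0.5287]
AᵀP(A−BK) = [0.1751 -0.1926; -0.1926 0.2255]
P' = Q + AᵀP(A−BK) = [4.6751 -4.6926; -4.6926 9.2255]
tr(P') = 13.9006

13.9006


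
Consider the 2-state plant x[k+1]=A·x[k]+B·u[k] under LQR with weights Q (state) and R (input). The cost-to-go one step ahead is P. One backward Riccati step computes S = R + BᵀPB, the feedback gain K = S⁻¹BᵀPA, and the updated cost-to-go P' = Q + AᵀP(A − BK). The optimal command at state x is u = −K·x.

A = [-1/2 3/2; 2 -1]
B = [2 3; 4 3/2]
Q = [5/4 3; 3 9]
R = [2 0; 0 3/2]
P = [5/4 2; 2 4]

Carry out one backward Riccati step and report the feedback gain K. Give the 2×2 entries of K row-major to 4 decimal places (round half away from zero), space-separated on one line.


BᵀP = [10.5000 20.0000; 6.7500 12.0000]
S = R + BᵀPB = [2 0; 0 3/2] + [101.0000 61.5000; 61.5000 38.2500] = [103.0000 61.5000; 61.5000 39.7500]
BᵀPA = [34.7500 -4.2500; 20.6250 -1.8750]
K = S⁻¹·BᵀPA = [0.3618 -0.1719; -0.0409 0.2188]
A−BK = [-1.1010 1.1875; 0.6142 -0.6406]
AᵀP(A−BK) = [0.5835 -0.4766; -0.4766 0.4922]
P' = Q + AᵀP(A−BK) = [1.8335 2.5234; 2.5234 9.4922]
tr(P') = 11.3257

0.3618 -0.1719 -0.0409 0.2188


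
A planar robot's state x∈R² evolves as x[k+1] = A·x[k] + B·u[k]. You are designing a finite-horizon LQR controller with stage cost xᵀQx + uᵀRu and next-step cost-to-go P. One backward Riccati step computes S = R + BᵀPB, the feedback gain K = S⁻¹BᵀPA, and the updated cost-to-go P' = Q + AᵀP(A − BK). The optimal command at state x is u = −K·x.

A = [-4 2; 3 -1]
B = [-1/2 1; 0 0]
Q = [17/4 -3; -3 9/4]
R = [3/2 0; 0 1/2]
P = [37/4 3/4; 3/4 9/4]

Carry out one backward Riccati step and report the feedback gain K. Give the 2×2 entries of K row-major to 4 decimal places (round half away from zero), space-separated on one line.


0.5505 -0.2812 -3.3030 1.6871

BᵀP = [-4.6250 -0.3750; 9.2500 0.7500]
S = R + BᵀPB = [3/2 0; 0 1/2] + [2.3125 -4.6250; -4.6250 9.2500] = [3.8125 -4.6250; -4.6250 9.7500]
BᵀPA = [17.3750 -8.8750; -34.7500 17.7500]
K = S⁻¹·BᵀPA = [0.5505 -0.2812; -3.3030 1.6871]
A−BK = [-0.4218 0.1723; 3.0000 -1.0000]
AᵀP(A−BK) = [25.9069 -9.7366; -9.7366 3.8079]
P' = Q + AᵀP(A−BK) = [30.1569 -12.7366; -12.7366 6.0579]
tr(P') = 36.2149


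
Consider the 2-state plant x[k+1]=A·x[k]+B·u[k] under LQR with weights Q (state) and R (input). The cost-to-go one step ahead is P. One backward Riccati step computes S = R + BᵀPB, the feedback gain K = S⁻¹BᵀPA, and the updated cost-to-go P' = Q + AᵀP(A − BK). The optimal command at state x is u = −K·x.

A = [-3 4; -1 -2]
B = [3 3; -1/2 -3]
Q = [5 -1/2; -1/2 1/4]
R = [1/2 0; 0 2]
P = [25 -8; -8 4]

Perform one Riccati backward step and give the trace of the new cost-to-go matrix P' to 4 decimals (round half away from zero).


7.6597

BᵀP = [79.0000 -26.0000; 99.0000 -36.0000]
S = R + BᵀPB = [1/2 0; 0 2] + [250.0000 315.0000; 315.0000 405.0000] = [250.5000 315.0000; 315.0000 407.0000]
BᵀPA = [-211.0000 368.0000; -261.0000 468.0000]
K = S⁻¹·BᵀPA = [-1.3421 0.8635; 0.3975 0.4816]
A−BK = [-0.1660 -0.0352; -0.4787 -0.1235]
AᵀP(A−BK) = [1.5507 -0.1129; -0.1129 0.8591]
P' = Q + AᵀP(A−BK) = [6.5507 -0.6129; -0.6129 1.1091]
tr(P') = 7.6597


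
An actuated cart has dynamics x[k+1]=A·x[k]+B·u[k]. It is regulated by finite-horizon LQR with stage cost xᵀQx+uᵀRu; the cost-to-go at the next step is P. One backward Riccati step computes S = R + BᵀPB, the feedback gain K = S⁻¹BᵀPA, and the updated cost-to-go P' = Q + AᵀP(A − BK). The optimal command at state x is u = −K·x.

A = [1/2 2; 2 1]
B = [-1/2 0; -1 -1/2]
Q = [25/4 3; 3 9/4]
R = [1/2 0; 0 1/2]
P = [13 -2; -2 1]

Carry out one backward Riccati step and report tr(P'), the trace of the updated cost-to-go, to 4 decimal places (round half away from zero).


22.1212

BᵀP = [-4.5000 0.0000; 1.0000 -0.5000]
S = R + BᵀPB = [1/2 0; 0 1/2] + [2.2500 0.0000; 0.0000 0.2500] = [2.7500 0.0000; 0.0000 0.7500]
BᵀPA = [-2.2500 -9.0000; -0.5000 1.5000]
K = S⁻¹·BᵀPA = [-0.8182 -3.2727; -0.6667 2.0000]
A−BK = [0.0909 0.3636; 0.8485 -1.2727]
AᵀP(A−BK) = [1.0758 -0.3636; -0.3636 12.5455]
P' = Q + AᵀP(A−BK) = [7.3258 2.6364; 2.6364 14.7955]
tr(P') = 22.1212


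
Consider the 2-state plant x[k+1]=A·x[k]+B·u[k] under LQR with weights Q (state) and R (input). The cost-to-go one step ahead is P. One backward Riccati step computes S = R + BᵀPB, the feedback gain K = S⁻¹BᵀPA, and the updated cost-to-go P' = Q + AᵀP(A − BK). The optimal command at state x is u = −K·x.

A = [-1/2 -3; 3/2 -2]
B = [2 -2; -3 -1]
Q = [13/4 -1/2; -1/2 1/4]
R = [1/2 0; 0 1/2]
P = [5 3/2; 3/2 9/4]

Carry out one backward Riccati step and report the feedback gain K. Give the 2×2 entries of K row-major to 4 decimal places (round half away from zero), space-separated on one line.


BᵀP = [5.5000 -3.7500; -11.5000 -5.2500]
S = R + BᵀPB = [1/2 0; 0 1/2] + [22.2500 -7.2500; -7.2500 28.2500] = [22.7500 -7.2500; -7.2500 28.7500]
BᵀPA = [-8.3750 -9.0000; -2.1250 45.0000]
K = S⁻¹·BᵀPA = [-0.4259 0.1122; -0.1813 1.5935]
A−BK = [-0.0108 -0.0374; 0.0409 -0.0698]
AᵀP(A−BK) = [0.1102 -0.1739; -0.1739 1.3017]
P' = Q + AᵀP(A−BK) = [3.3602 -0.6739; -0.6739 1.5517]
tr(P') = 4.9119

-0.4259 0.1122 -0.1813 1.5935


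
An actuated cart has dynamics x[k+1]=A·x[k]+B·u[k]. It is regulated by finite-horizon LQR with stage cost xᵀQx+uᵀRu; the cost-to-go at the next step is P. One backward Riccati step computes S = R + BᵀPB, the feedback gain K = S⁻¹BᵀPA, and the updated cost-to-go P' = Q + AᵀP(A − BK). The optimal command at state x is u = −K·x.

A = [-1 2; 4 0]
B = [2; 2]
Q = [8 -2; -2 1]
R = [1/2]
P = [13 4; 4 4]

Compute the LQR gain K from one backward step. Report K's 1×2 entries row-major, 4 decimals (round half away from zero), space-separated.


0.2985 0.6766

BᵀP = [34.0000 16.0000]
S = R + BᵀPB = [1/2] + [100.0000] = [100.5000]
BᵀPA = [30.0000 68.0000]
K = S⁻¹·BᵀPA = [0.2985 0.6766]
A−BK = [-1.5970 0.6468; 3.4030 -1.3532]
AᵀP(A−BK) = [36.0448 -14.2985; -14.2985 5.9900]
P' = Q + AᵀP(A−BK) = [44.0448 -16.2985; -16.2985 6.9900]
tr(P') = 51.0348


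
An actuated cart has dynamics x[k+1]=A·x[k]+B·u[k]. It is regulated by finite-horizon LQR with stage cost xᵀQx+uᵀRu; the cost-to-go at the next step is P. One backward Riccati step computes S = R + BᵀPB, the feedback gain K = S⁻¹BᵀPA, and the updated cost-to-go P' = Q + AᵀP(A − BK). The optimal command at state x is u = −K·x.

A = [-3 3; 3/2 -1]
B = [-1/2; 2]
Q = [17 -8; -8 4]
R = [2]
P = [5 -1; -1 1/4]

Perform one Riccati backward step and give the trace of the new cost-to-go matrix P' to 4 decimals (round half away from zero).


BᵀP = [-4.5000 1.0000]
S = R + BᵀPB = [2] + [4.2500] = [6.2500]
BᵀPA = [15.0000 -14.5000]
K = S⁻¹·BᵀPA = [2.4000 -2.3200]
A−BK = [-1.8000 1.8400; -3.3000 3.6400]
AᵀP(A−BK) = [18.5625 -18.0750; -18.0750 17.6100]
P' = Q + AᵀP(A−BK) = [35.5625 -26.0750; -26.0750 21.6100]
tr(P') = 57.1725

57.1725


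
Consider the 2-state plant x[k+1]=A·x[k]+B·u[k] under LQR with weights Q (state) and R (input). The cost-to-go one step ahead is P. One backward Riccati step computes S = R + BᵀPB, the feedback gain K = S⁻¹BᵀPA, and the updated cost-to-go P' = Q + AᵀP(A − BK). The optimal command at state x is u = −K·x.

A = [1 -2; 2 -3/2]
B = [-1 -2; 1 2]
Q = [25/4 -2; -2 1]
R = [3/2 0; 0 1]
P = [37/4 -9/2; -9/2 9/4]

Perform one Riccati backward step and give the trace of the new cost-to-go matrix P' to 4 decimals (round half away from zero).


7.9855

BᵀP = [-13.7500 6.7500; -27.5000 13.5000]
S = R + BᵀPB = [3/2 0; 0 1] + [20.5000 41.0000; 41.0000 82.0000] = [22.0000 41.0000; 41.0000 83.0000]
BᵀPA = [-0.2500 17.3750; -0.5000 34.7500]
K = S⁻¹·BᵀPA = [-0.0017 0.1198; -0.0052 0.3595]
A−BK = [0.9879 -1.1612; 2.0121 -2.3388]
AᵀP(A−BK) = [0.2470 -0.2903; -0.2903 0.4885]
P' = Q + AᵀP(A−BK) = [6.4970 -2.2903; -2.2903 1.4885]
tr(P') = 7.9855


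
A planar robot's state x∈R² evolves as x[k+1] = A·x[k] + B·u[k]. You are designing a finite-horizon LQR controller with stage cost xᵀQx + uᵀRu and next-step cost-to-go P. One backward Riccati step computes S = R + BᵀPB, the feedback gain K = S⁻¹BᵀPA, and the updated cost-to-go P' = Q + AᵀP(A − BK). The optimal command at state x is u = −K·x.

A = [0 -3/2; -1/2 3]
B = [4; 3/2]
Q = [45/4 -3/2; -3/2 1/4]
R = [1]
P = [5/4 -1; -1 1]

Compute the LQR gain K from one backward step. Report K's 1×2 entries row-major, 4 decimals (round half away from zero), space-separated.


BᵀP = [3.5000 -2.5000]
S = R + BᵀPB = [1] + [10.2500] = [11.2500]
BᵀPA = [1.2500 -12.7500]
K = S⁻¹·BᵀPA = [0.1111 -1.1333]
A−BK = [-0.4444 3.0333; -0.6667 4.7000]
AᵀP(A−BK) = [0.1111 -0.8333; -0.8333 6.3625]
P' = Q + AᵀP(A−BK) = [11.3611 -2.3333; -2.3333 6.6125]
tr(P') = 17.9736

0.1111 -1.1333


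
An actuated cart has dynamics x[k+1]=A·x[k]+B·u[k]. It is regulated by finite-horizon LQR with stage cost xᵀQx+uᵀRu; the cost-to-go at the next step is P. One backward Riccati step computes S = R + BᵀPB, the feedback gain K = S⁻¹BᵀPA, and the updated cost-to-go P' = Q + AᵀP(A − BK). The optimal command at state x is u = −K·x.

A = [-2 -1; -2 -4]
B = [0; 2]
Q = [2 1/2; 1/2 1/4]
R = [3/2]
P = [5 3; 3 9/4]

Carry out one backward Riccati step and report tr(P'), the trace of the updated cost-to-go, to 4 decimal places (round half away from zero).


BᵀP = [6.0000 4.5000]
S = R + BᵀPB = [3/2] + [9.0000] = [10.5000]
BᵀPA = [-21.0000 -24.0000]
K = S⁻¹·BᵀPA = [-2.0000 -2.2857]
A−BK = [-2.0000 -1.0000; 2.0000 0.5714]
AᵀP(A−BK) = [11.0000 10.0000; 10.0000 10.1429]
P' = Q + AᵀP(A−BK) = [13.0000 10.5000; 10.5000 10.3929]
tr(P') = 23.3929

23.3929


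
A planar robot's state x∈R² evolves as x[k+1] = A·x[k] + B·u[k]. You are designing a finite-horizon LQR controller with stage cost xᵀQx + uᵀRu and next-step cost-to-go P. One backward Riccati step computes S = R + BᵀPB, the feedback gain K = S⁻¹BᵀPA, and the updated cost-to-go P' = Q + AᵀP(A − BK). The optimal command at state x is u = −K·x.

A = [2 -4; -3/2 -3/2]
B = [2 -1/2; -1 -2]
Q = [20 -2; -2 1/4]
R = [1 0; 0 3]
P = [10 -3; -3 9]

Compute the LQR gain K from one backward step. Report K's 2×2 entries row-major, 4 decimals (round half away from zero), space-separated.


BᵀP = [23.0000 -15.0000; 1.0000 -16.5000]
S = R + BᵀPB = [1 0; 0 3] + [61.0000 18.5000; 18.5000 32.5000] = [62.0000 18.5000; 18.5000 35.5000]
BᵀPA = [68.5000 -69.5000; 26.7500 20.7500]
K = S⁻¹·BᵀPA = [1.0420 -1.5339; 0.2105 1.3839]
A−BK = [0.0212 -0.2403; -0.0370 -0.2662]
AᵀP(A−BK) = [1.2402 -0.6965; -0.6965 8.9293]
P' = Q + AᵀP(A−BK) = [21.2402 -2.6965; -2.6965 9.1793]
tr(P') = 30.4195

1.0420 -1.5339 0.2105 1.3839


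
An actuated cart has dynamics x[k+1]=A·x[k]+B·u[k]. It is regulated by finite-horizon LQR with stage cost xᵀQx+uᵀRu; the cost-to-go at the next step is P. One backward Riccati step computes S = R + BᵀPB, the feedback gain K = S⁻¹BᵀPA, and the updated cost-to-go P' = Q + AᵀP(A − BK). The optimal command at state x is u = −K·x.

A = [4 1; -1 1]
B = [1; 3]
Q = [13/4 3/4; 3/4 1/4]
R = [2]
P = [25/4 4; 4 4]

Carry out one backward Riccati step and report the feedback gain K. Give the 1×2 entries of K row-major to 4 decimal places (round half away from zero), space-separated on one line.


0.8352 0.5018

BᵀP = [18.2500 16.0000]
S = R + BᵀPB = [2] + [66.2500] = [68.2500]
BᵀPA = [57.0000 34.2500]
K = S⁻¹·BᵀPA = [0.8352 0.5018]
A−BK = [3.1648 0.4982; -3.5055 -0.5055]
AᵀP(A−BK) = [24.3956 4.3956; 4.3956 1.0623]
P' = Q + AᵀP(A−BK) = [27.6456 5.1456; 5.1456 1.3123]
tr(P') = 28.9579


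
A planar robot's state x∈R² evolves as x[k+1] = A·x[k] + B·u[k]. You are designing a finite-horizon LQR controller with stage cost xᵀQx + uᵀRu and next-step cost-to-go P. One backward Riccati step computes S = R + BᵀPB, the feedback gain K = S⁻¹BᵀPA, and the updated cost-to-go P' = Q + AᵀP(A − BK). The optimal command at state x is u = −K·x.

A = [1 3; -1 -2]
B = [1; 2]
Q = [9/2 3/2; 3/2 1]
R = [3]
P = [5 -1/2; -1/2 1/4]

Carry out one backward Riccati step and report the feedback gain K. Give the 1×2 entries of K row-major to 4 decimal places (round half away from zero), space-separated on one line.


BᵀP = [4.0000 0.0000]
S = R + BᵀPB = [3] + [4.0000] = [7.0000]
BᵀPA = [4.0000 12.0000]
K = S⁻¹·BᵀPA = [0.5714 1.7143]
A−BK = [0.4286 1.2857; -2.1429 -5.4286]
AᵀP(A−BK) = [3.9643 11.1429; 11.1429 31.4286]
P' = Q + AᵀP(A−BK) = [8.4643 12.6429; 12.6429 32.4286]
tr(P') = 40.8929

0.5714 1.7143


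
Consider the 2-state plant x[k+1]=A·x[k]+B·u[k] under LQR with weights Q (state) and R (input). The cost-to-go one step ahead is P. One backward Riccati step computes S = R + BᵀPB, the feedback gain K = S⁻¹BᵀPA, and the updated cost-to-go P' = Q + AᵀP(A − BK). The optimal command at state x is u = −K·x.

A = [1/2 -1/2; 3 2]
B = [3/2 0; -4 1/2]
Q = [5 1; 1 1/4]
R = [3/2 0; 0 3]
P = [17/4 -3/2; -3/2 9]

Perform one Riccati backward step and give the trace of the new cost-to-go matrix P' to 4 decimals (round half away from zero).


14.8427

BᵀP = [12.3750 -38.2500; -0.7500 4.5000]
S = R + BᵀPB = [3/2 0; 0 3] + [171.5625 -19.1250; -19.1250 2.2500] = [173.0625 -19.1250; -19.1250 5.2500]
BᵀPA = [-108.5625 -82.6875; 13.1250 9.3750]
K = S⁻¹·BᵀPA = [-0.5876 -0.4694; 0.3596 0.0756]
A−BK = [1.3813 0.2041; 0.4699 0.0845]
AᵀP(A−BK) = [9.0554 1.7321; 1.7321 0.5373]
P' = Q + AᵀP(A−BK) = [14.0554 2.7321; 2.7321 0.7873]
tr(P') = 14.8427


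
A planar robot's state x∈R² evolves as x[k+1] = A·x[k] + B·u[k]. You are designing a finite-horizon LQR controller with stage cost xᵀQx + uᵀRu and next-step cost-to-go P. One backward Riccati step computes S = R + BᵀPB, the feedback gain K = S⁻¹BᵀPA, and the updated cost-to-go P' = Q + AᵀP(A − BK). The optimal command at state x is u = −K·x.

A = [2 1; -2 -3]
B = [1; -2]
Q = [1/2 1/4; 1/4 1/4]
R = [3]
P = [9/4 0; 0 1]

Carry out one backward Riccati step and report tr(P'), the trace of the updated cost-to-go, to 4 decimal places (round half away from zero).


9.8311

BᵀP = [2.2500 -2.0000]
S = R + BᵀPB = [3] + [6.2500] = [9.2500]
BᵀPA = [8.5000 8.2500]
K = S⁻¹·BᵀPA = [0.9189 0.8919]
A−BK = [1.0811 0.1081; -0.1622 -1.2162]
AᵀP(A−BK) = [5.1892 2.9189; 2.9189 3.8919]
P' = Q + AᵀP(A−BK) = [5.6892 3.1689; 3.1689 4.1419]
tr(P') = 9.8311


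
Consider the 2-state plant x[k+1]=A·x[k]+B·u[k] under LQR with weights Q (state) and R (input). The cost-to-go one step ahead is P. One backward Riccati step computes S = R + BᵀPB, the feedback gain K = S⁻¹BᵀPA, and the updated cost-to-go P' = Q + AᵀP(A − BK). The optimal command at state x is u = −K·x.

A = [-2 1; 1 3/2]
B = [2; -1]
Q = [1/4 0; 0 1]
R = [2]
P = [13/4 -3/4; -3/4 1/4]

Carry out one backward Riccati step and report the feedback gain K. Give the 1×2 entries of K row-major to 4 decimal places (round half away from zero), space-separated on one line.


BᵀP = [7.2500 -1.7500]
S = R + BᵀPB = [2] + [16.2500] = [18.2500]
BᵀPA = [-16.2500 4.6250]
K = S⁻¹·BᵀPA = [-0.8904 0.2534]
A−BK = [-0.2192 0.4932; 0.1096 1.7534]
AᵀP(A−BK) = [1.7808 -0.5068; -0.5068 0.3904]
P' = Q + AᵀP(A−BK) = [2.0308 -0.5068; -0.5068 1.3904]
tr(P') = 3.4212

-0.8904 0.2534


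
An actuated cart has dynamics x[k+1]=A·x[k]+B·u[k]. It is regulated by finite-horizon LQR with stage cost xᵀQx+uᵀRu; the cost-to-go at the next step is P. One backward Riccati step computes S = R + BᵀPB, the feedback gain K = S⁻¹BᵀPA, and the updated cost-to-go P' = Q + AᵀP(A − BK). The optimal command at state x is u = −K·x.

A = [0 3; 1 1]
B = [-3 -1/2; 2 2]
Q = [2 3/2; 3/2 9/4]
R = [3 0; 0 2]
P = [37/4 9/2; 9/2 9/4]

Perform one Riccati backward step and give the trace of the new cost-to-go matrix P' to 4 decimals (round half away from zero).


12.5734

BᵀP = [-18.7500 -9.0000; 4.3750 2.2500]
S = R + BᵀPB = [3 0; 0 2] + [38.2500 -8.6250; -8.6250 2.3125] = [41.2500 -8.6250; -8.6250 4.3125]
BᵀPA = [-9.0000 -65.2500; 2.2500 15.3750]
K = S⁻¹·BᵀPA = [-0.1875 -1.4375; 0.1467 0.6902]
A−BK = [-0.4891 -0.9674; 1.0815 2.4946]
AᵀP(A−BK) = [0.2323 1.2595; 1.2595 8.0910]
P' = Q + AᵀP(A−BK) = [2.2323 2.7595; 2.7595 10.3410]
tr(P') = 12.5734


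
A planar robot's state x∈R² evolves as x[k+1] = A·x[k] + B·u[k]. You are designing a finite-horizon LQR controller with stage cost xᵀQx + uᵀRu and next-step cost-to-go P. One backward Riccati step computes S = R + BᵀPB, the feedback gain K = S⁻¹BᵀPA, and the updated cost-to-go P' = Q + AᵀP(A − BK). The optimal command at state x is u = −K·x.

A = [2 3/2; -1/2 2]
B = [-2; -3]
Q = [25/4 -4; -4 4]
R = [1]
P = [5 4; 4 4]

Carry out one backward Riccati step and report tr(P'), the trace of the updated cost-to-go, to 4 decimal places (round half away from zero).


12.7381

BᵀP = [-22.0000 -20.0000]
S = R + BᵀPB = [1] + [104.0000] = [105.0000]
BᵀPA = [-34.0000 -73.0000]
K = S⁻¹·BᵀPA = [-0.3238 -0.6952]
A−BK = [1.3524 0.1095; -1.4714 -0.0857]
AᵀP(A−BK) = [1.9905 0.3619; 0.3619 0.4976]
P' = Q + AᵀP(A−BK) = [8.2405 -3.6381; -3.6381 4.4976]
tr(P') = 12.7381


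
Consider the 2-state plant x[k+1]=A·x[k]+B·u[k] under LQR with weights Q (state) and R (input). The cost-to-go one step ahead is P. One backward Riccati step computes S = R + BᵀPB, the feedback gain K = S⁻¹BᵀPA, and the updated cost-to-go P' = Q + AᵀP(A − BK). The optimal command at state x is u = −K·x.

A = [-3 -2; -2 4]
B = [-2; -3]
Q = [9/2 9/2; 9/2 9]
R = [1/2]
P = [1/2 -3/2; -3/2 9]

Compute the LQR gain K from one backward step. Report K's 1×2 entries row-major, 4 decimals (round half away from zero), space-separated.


BᵀP = [3.5000 -24.0000]
S = R + BᵀPB = [1/2] + [65.0000] = [65.5000]
BᵀPA = [37.5000 -103.0000]
K = S⁻¹·BᵀPA = [0.5725 -1.5725]
A−BK = [-1.8550 -5.1450; -0.2824 -0.7176]
AᵀP(A−BK) = [1.0305 1.9695; 1.9695 8.0305]
P' = Q + AᵀP(A−BK) = [5.5305 6.4695; 6.4695 17.0305]
tr(P') = 22.5611

0.5725 -1.5725


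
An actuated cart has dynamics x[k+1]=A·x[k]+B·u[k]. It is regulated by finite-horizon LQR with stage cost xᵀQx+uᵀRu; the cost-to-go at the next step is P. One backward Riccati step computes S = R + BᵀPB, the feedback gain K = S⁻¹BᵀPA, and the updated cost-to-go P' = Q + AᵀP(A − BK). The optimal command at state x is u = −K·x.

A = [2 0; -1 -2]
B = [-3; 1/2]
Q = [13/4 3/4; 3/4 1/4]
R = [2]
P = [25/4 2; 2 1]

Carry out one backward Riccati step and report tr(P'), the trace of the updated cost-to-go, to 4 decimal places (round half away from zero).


BᵀP = [-17.7500 -5.5000]
S = R + BᵀPB = [2] + [50.5000] = [52.5000]
BᵀPA = [-30.0000 11.0000]
K = S⁻¹·BᵀPA = [-0.5714 0.2095]
A−BK = [0.2857 0.6286; -0.7143 -2.1048]
AᵀP(A−BK) = [0.8571 0.2857; 0.2857 1.6952]
P' = Q + AᵀP(A−BK) = [4.1071 1.0357; 1.0357 1.9452]
tr(P') = 6.0524

6.0524


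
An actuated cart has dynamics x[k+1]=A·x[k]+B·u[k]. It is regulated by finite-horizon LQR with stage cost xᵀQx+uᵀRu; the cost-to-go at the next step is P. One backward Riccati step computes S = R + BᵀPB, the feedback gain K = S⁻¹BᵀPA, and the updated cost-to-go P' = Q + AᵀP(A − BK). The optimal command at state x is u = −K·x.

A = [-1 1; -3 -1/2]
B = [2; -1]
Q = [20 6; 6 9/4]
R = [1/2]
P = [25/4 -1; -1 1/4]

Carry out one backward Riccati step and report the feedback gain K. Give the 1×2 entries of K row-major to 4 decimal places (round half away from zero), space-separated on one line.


-0.2269 0.4916

BᵀP = [13.5000 -2.2500]
S = R + BᵀPB = [1/2] + [29.2500] = [29.7500]
BᵀPA = [-6.7500 14.6250]
K = S⁻¹·BᵀPA = [-0.2269 0.4916]
A−BK = [-0.5462 0.0168; -3.2269 -0.0084]
AᵀP(A−BK) = [0.9685 -0.0567; -0.0567 0.1229]
P' = Q + AᵀP(A−BK) = [20.9685 5.9433; 5.9433 2.3729]
tr(P') = 23.3414


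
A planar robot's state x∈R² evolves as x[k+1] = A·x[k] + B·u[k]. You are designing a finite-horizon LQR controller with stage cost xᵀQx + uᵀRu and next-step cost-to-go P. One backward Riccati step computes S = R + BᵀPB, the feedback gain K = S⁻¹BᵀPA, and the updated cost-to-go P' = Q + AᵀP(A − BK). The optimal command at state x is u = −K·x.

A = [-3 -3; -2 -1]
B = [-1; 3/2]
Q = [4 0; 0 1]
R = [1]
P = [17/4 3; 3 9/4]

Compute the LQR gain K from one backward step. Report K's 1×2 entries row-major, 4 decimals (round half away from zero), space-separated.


BᵀP = [0.2500 0.3750]
S = R + BᵀPB = [1] + [0.3125] = [1.3125]
BᵀPA = [-1.5000 -1.1250]
K = S⁻¹·BᵀPA = [-1.1429 -0.8571]
A−BK = [-4.1429 -3.8571; -0.2857 0.2857]
AᵀP(A−BK) = [81.5357 68.4643; 68.4643 57.5357]
P' = Q + AᵀP(A−BK) = [85.5357 68.4643; 68.4643 58.5357]
tr(P') = 144.0714

-1.1429 -0.8571


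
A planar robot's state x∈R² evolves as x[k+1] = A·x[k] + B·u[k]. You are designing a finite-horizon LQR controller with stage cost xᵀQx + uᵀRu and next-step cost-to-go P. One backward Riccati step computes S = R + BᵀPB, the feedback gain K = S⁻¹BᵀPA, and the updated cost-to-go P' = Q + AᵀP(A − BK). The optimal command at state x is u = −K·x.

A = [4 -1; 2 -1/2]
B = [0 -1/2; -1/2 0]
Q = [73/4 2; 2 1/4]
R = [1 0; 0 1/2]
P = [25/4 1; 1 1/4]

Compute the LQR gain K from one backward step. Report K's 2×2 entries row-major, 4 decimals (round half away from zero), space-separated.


BᵀP = [-0.5000 -0.1250; -3.1250 -0.5000]
S = R + BᵀPB = [1 0; 0 1/2] + [0.0625 0.2500; 0.2500 1.5625] = [1.0625 0.2500; 0.2500 2.0625]
BᵀPA = [-2.2500 0.5625; -13.5000 3.3750]
K = S⁻¹·BᵀPA = [-0.5945 0.1486; -6.4734 1.6183]
A−BK = [0.7633 -0.1908; 1.7028 -0.4257]
AᵀP(A−BK) = [28.2716 -7.0679; -7.0679 1.7670]
P' = Q + AᵀP(A−BK) = [46.5216 -5.0679; -5.0679 2.0170]
tr(P') = 48.5385

-0.5945 0.1486 -6.4734 1.6183


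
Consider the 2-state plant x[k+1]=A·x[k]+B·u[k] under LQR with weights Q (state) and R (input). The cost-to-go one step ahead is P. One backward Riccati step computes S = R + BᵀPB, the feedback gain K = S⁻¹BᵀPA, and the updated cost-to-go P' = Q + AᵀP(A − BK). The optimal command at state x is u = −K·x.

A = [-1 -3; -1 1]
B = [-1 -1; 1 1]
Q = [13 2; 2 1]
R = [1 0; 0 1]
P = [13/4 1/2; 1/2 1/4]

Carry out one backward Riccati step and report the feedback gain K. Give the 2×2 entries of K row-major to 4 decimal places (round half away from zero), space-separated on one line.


0.5000 1.3333 0.5000 1.3333

BᵀP = [-2.7500 -0.2500; -2.7500 -0.2500]
S = R + BᵀPB = [1 0; 0 1] + [2.5000 2.5000; 2.5000 2.5000] = [3.5000 2.5000; 2.5000 3.5000]
BᵀPA = [3.0000 8.0000; 3.0000 8.0000]
K = S⁻¹·BᵀPA = [0.5000 1.3333; 0.5000 1.3333]
A−BK = [0.0000 -0.3333; -2.0000 -1.6667]
AᵀP(A−BK) = [1.5000 2.5000; 2.5000 5.1667]
P' = Q + AᵀP(A−BK) = [14.5000 4.5000; 4.5000 6.1667]
tr(P') = 20.6667


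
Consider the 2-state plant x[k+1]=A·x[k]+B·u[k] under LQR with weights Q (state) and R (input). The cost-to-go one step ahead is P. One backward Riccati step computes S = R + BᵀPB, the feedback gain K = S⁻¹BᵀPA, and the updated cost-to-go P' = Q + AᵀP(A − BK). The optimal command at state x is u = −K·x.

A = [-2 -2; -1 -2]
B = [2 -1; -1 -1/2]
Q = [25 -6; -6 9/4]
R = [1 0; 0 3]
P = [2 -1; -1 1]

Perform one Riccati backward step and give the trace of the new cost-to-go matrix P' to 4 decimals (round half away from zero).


31.1442

BᵀP = [5.0000 -3.0000; -1.5000 0.5000]
S = R + BᵀPB = [1 0; 0 3] + [13.0000 -3.5000; -3.5000 1.2500] = [14.0000 -3.5000; -3.5000 4.2500]
BᵀPA = [-7.0000 -4.0000; 2.5000 2.0000]
K = S⁻¹·BᵀPA = [-0.4444 -0.2116; 0.2222 0.2963]
A−BK = [-0.8889 -1.2804; -1.3333 -2.0635]
AᵀP(A−BK) = [1.3333 1.7778; 1.7778 2.5608]
P' = Q + AᵀP(A−BK) = [26.3333 -4.2222; -4.2222 4.8108]
tr(P') = 31.1442


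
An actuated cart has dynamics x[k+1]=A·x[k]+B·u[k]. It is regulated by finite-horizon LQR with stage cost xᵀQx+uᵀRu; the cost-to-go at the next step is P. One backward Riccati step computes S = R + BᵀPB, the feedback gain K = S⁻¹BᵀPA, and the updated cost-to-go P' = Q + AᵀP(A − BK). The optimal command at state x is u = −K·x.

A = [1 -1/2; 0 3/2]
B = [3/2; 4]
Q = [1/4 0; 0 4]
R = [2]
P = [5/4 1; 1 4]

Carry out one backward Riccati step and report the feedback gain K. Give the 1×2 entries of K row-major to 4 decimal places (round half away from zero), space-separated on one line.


BᵀP = [5.8750 17.5000]
S = R + BᵀPB = [2] + [78.8125] = [80.8125]
BᵀPA = [5.8750 23.3125]
K = S⁻¹·BᵀPA = [0.0727 0.2885]
A−BK = [0.8910 -0.9327; -0.2908 0.3461]
AᵀP(A−BK) = [0.8229 -0.8198; -0.8198 1.0874]
P' = Q + AᵀP(A−BK) = [1.0729 -0.8198; -0.8198 5.0874]
tr(P') = 6.1603

0.0727 0.2885


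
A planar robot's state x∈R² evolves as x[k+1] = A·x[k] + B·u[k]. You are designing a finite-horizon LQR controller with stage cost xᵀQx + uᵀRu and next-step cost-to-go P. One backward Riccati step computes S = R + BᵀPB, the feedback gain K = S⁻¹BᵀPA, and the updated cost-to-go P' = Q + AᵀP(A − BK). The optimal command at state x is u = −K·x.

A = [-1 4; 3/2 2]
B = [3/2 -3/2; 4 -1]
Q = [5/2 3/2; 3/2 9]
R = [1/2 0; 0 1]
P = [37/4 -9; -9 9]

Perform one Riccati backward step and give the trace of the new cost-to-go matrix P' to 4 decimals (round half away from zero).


BᵀP = [-22.1250 22.5000; -4.8750 4.5000]
S = R + BᵀPB = [1/2 0; 0 1] + [56.8125 10.6875; 10.6875 2.8125] = [57.3125 10.6875; 10.6875 3.8125]
BᵀPA = [55.8750 -43.5000; 11.6250 -10.5000]
K = S⁻¹·BᵀPA = [0.8514 -0.5142; 0.6626 -1.3126]
A−BK = [-1.2832 2.8025; -1.2429 2.7444]
AᵀP(A−BK) = [1.2277 -2.0087; -2.0087 3.8490]
P' = Q + AᵀP(A−BK) = [3.7277 -0.5087; -0.5087 12.8490]
tr(P') = 16.5766

16.5766


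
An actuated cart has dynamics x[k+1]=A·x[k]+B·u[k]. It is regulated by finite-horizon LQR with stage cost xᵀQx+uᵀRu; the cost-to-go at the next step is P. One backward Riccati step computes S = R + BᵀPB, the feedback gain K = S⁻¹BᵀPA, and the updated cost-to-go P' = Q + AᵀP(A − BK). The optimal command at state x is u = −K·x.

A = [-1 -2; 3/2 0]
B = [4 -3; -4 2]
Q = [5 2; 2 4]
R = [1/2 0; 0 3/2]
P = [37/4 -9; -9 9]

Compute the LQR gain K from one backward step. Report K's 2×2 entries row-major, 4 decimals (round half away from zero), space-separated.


-0.2881 -0.1793 0.0379 0.1154

BᵀP = [73.0000 -72.0000; -45.7500 45.0000]
S = R + BᵀPB = [1/2 0; 0 3/2] + [580.0000 -363.0000; -363.0000 227.2500] = [580.5000 -363.0000; -363.0000 228.7500]
BᵀPA = [-181.0000 -146.0000; 113.2500 91.5000]
K = S⁻¹·BᵀPA = [-0.2881 -0.1793; 0.0379 0.1154]
A−BK = [0.2661 -0.9364; 0.2718 -0.9482]
AᵀP(A−BK) = [0.0617 -0.0305; -0.0305 0.2565]
P' = Q + AᵀP(A−BK) = [5.0617 1.9695; 1.9695 4.2565]
tr(P') = 9.3182


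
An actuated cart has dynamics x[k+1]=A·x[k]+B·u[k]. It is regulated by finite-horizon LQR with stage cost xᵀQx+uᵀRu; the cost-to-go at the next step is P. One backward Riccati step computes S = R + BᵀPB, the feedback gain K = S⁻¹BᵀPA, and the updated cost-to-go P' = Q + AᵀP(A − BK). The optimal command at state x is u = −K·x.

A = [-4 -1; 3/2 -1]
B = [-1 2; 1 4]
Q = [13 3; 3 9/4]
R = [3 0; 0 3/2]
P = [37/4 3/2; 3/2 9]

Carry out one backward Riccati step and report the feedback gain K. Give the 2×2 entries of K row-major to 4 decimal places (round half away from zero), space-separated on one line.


BᵀP = [-7.7500 7.5000; 24.5000 39.0000]
S = R + BᵀPB = [3 0; 0 3/2] + [15.2500 14.5000; 14.5000 205.0000] = [18.2500 14.5000; 14.5000 206.5000]
BᵀPA = [42.2500 0.2500; -39.5000 -63.5000]
K = S⁻¹·BᵀPA = [2.6128 0.2733; -0.3747 -0.3267]
A−BK = [-0.6377 -0.0733; 0.3862 0.0335]
AᵀP(A−BK) = [25.0560 2.8002; 2.8002 0.4366]
P' = Q + AᵀP(A−BK) = [38.0560 5.8002; 5.8002 2.6866]
tr(P') = 40.7426

2.6128 0.2733 -0.3747 -0.3267


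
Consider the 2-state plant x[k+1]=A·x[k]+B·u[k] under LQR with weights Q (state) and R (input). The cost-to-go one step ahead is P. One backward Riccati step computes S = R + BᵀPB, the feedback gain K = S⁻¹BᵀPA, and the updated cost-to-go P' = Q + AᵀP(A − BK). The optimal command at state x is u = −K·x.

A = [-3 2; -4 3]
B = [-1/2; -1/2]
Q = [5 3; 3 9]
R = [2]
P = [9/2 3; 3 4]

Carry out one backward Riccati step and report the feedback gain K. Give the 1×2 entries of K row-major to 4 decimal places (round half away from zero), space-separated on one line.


4.4889 -3.2000

BᵀP = [-3.7500 -3.5000]
S = R + BᵀPB = [2] + [3.6250] = [5.6250]
BᵀPA = [25.2500 -18.0000]
K = S⁻¹·BᵀPA = [4.4889 -3.2000]
A−BK = [-0.7556 0.4000; -1.7556 1.4000]
AᵀP(A−BK) = [63.1556 -45.2000; -45.2000 32.4000]
P' = Q + AᵀP(A−BK) = [68.1556 -42.2000; -42.2000 41.4000]
tr(P') = 109.5556


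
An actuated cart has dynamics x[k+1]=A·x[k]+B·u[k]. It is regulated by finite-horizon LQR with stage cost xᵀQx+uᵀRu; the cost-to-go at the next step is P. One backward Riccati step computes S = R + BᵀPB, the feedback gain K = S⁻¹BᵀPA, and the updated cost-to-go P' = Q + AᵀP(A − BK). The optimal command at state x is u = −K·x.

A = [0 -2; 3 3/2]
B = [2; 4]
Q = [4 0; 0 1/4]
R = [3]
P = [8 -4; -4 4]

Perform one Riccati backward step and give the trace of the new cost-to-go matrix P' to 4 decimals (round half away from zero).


BᵀP = [0.0000 8.0000]
S = R + BᵀPB = [3] + [32.0000] = [35.0000]
BᵀPA = [24.0000 12.0000]
K = S⁻¹·BᵀPA = [0.6857 0.3429]
A−BK = [-1.3714 -2.6857; 0.2571 0.1286]
AᵀP(A−BK) = [19.5429 33.7714; 33.7714 60.8857]
P' = Q + AᵀP(A−BK) = [23.5429 33.7714; 33.7714 61.1357]
tr(P') = 84.6786

84.6786


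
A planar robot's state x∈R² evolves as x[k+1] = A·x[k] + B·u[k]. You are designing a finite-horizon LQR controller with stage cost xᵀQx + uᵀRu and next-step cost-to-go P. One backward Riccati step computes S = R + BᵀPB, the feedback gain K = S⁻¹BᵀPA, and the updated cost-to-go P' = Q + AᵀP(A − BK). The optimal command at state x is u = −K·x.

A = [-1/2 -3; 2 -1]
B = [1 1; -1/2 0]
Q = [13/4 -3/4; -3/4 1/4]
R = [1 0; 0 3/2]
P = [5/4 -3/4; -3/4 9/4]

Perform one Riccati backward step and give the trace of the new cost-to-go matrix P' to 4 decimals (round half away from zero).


13.6168

BᵀP = [1.6250 -1.8750; 1.2500 -0.7500]
S = R + BᵀPB = [1 0; 0 3/2] + [2.5625 1.6250; 1.6250 1.2500] = [3.5625 1.6250; 1.6250 2.7500]
BᵀPA = [-4.5625 -3.0000; -2.1250 -3.0000]
K = S⁻¹·BᵀPA = [-1.2707 -0.4716; -0.0218 -0.8122]
A−BK = [0.7926 -1.7162; 1.3646 -1.2358]
AᵀP(A−BK) = [4.9683 -2.3777; -2.3777 5.1485]
P' = Q + AᵀP(A−BK) = [8.2183 -3.1277; -3.1277 5.3985]
tr(P') = 13.6168


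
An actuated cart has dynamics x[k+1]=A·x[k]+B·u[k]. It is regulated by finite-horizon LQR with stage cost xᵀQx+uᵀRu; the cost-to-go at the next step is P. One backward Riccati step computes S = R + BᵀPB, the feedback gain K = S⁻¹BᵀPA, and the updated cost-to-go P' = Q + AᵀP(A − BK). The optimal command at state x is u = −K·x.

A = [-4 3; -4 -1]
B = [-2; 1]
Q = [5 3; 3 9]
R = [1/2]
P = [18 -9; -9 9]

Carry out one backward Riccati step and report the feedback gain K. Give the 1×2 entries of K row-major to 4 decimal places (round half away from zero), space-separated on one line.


0.6128 -1.3787

BᵀP = [-45.0000 27.0000]
S = R + BᵀPB = [1/2] + [117.0000] = [117.5000]
BᵀPA = [72.0000 -162.0000]
K = S⁻¹·BᵀPA = [0.6128 -1.3787]
A−BK = [-2.7745 0.2426; -4.6128 0.3787]
AᵀP(A−BK) = [99.8809 -8.7319; -8.7319 1.6468]
P' = Q + AᵀP(A−BK) = [104.8809 -5.7319; -5.7319 10.6468]
tr(P') = 115.5277


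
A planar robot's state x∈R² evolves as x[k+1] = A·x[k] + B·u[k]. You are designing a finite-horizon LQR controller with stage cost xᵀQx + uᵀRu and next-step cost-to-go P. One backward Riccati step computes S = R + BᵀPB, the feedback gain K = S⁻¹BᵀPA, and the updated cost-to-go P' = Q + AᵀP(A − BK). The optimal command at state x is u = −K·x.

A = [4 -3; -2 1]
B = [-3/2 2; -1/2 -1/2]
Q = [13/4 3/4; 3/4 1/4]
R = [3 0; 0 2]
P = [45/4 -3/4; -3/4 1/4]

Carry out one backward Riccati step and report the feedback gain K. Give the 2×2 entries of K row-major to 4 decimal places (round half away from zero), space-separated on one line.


-0.6372 0.4925 1.5115 -1.1068

BᵀP = [-16.5000 1.0000; 22.8750 -1.6250]
S = R + BᵀPB = [3 0; 0 2] + [24.2500 -33.5000; -33.5000 46.5625] = [27.2500 -33.5000; -33.5000 48.5625]
BᵀPA = [-68.0000 50.5000; 94.7500 -70.2500]
K = S⁻¹·BᵀPA = [-0.6372 0.4925; 1.5115 -1.1068]
A−BK = [0.0211 -0.0476; -1.5628 0.6928]
AᵀP(A−BK) = [6.4527 -4.6363; -4.6363 3.3728]
P' = Q + AᵀP(A−BK) = [9.7027 -3.8863; -3.8863 3.6228]
tr(P') = 13.3255


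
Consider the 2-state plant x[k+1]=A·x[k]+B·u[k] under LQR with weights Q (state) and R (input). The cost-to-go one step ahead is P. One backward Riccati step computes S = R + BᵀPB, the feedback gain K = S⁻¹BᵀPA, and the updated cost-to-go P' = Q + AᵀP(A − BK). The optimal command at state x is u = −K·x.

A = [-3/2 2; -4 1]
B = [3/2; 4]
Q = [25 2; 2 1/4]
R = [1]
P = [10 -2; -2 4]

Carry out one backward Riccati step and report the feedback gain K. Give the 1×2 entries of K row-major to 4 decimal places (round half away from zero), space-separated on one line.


-0.9843 0.4252

BᵀP = [7.0000 13.0000]
S = R + BᵀPB = [1] + [62.5000] = [63.5000]
BᵀPA = [-62.5000 27.0000]
K = S⁻¹·BᵀPA = [-0.9843 0.4252]
A−BK = [-0.0236 1.3622; -0.0630 -0.7008]
AᵀP(A−BK) = [0.9843 -0.4252; -0.4252 24.5197]
P' = Q + AᵀP(A−BK) = [25.9843 1.5748; 1.5748 24.7697]
tr(P') = 50.7539


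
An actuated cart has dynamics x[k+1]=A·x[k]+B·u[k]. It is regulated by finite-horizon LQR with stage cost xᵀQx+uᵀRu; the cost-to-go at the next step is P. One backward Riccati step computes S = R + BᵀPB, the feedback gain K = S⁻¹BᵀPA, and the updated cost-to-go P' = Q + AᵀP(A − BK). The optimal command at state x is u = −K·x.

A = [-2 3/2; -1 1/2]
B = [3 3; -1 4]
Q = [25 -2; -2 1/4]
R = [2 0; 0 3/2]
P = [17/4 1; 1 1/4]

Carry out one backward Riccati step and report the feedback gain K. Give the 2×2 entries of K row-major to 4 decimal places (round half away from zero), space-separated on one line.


-0.2222 0.1650 -0.4018 0.2877

BᵀP = [11.7500 2.7500; 16.7500 4.0000]
S = R + BᵀPB = [2 0; 0 3/2] + [32.5000 46.2500; 46.2500 66.2500] = [34.5000 46.2500; 46.2500 67.7500]
BᵀPA = [-26.2500 19.0000; -37.5000 27.1250]
K = S⁻¹·BᵀPA = [-0.2222 0.1650; -0.4018 0.2877]
A−BK = [-0.1280 0.1418; 0.3851 -0.4860]
AᵀP(A−BK) = [0.3490 -0.2539; -0.2539 0.1853]
P' = Q + AᵀP(A−BK) = [25.3490 -2.2539; -2.2539 0.4353]
tr(P') = 25.7844


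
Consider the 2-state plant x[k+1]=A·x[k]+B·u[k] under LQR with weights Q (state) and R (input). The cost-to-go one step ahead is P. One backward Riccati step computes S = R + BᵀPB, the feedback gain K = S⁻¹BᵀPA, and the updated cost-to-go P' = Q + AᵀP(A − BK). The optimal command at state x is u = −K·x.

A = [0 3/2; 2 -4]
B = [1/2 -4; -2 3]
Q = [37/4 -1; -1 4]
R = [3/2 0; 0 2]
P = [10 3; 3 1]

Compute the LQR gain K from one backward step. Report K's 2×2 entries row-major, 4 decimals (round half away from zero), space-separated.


-0.2816 0.3950 -0.1747 -0.1160

BᵀP = [-1.0000 -0.5000; -31.0000 -9.0000]
S = R + BᵀPB = [3/2 0; 0 2] + [0.5000 2.5000; 2.5000 97.0000] = [2.0000 2.5000; 2.5000 99.0000]
BᵀPA = [-1.0000 0.5000; -18.0000 -10.5000]
K = S⁻¹·BᵀPA = [-0.2816 0.3950; -0.1747 -0.1160]
A−BK = [-0.5580 0.8383; 1.9609 -2.8618]
AᵀP(A−BK) = [0.5737 -0.6936; -0.6936 1.0841]
P' = Q + AᵀP(A−BK) = [9.8237 -1.6936; -1.6936 5.0841]
tr(P') = 14.9078


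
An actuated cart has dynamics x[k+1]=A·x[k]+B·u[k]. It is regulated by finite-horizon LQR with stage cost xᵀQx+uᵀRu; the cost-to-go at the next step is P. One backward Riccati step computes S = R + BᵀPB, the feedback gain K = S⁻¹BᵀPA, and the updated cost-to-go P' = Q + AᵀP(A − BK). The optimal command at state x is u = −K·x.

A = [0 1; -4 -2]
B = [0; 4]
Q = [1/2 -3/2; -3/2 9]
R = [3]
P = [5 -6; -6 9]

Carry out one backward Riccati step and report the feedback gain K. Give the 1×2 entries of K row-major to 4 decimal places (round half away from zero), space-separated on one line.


BᵀP = [-24.0000 36.0000]
S = R + BᵀPB = [3] + [144.0000] = [147.0000]
BᵀPA = [-144.0000 -96.0000]
K = S⁻¹·BᵀPA = [-0.9796 -0.6531]
A−BK = [0.0000 1.0000; -0.0816 0.6122]
AᵀP(A−BK) = [2.9388 1.9592; 1.9592 2.3061]
P' = Q + AᵀP(A−BK) = [3.4388 0.4592; 0.4592 11.3061]
tr(P') = 14.7449

-0.9796 -0.6531
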